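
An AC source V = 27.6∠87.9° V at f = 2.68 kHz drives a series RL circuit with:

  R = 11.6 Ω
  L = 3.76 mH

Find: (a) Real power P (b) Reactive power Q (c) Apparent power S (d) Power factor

Step 1 — Angular frequency: ω = 2π·f = 2π·2680 = 1.684e+04 rad/s.
Step 2 — Component impedances:
  R: Z = R = 11.6 Ω
  L: Z = jωL = j·1.684e+04·0.00376 = 0 + j63.31 Ω
Step 3 — Series combination: Z_total = R + L = 11.6 + j63.31 Ω = 64.37∠79.6° Ω.
Step 4 — Source phasor: V = 27.6∠87.9° V = 1.011 + j27.58 V.
Step 5 — Current: I = V / Z = 0.4243 + j0.06177 A = 0.4288∠8.3° A.
Step 6 — Complex power: S = V·I* = 2.133 + j11.64 VA.
Step 7 — Real power: P = Re(S) = 2.133 W.
Step 8 — Reactive power: Q = Im(S) = 11.64 VAR.
Step 9 — Apparent power: |S| = 11.83 VA.
Step 10 — Power factor: PF = P/|S| = 0.1802 (lagging).

(a) P = 2.133 W  (b) Q = 11.64 VAR  (c) S = 11.83 VA  (d) PF = 0.1802 (lagging)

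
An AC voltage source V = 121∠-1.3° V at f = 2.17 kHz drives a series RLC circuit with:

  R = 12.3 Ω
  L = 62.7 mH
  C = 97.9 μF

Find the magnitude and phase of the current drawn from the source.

Step 1 — Angular frequency: ω = 2π·f = 2π·2170 = 1.363e+04 rad/s.
Step 2 — Component impedances:
  R: Z = R = 12.3 Ω
  L: Z = jωL = j·1.363e+04·0.0627 = 0 + j854.9 Ω
  C: Z = 1/(jωC) = -j/(ω·C) = 0 - j0.7492 Ω
Step 3 — Series combination: Z_total = R + L + C = 12.3 + j854.1 Ω = 854.2∠89.2° Ω.
Step 4 — Source phasor: V = 121∠-1.3° V = 121 - j2.745 V.
Step 5 — Ohm's law: I = V / Z_total = (121 - j2.745) / (12.3 + j854.1) = -0.001174 - j0.1416 A.
Step 6 — Convert to polar: |I| = 0.1416 A, ∠I = -90.5°.

I = 0.1416∠-90.5° A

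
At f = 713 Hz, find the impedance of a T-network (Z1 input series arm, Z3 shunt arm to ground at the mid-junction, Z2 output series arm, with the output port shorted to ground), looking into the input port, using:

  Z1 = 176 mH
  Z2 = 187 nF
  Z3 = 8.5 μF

Step 1 — Angular frequency: ω = 2π·f = 2π·713 = 4480 rad/s.
Step 2 — Component impedances:
  Z1: Z = jωL = j·4480·0.176 = 0 + j788.5 Ω
  Z2: Z = 1/(jωC) = -j/(ω·C) = 0 - j1194 Ω
  Z3: Z = 1/(jωC) = -j/(ω·C) = 0 - j26.26 Ω
Step 3 — With the output port shorted to ground, the output series arm Z2 runs from the junction to ground; the shunt arm Z3 also runs from the junction to ground. They appear in parallel: Z3 || Z2 = 0 - j25.7 Ω.
Step 4 — Series with input arm Z1: Z_in = Z1 + (Z3 || Z2) = 0 + j762.8 Ω = 762.8∠90.0° Ω.

Z = 0 + j762.8 Ω = 762.8∠90.0° Ω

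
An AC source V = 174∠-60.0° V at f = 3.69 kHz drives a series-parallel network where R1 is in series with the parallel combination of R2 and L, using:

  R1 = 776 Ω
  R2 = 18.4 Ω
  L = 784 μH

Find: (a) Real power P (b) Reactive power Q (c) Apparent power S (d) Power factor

Step 1 — Angular frequency: ω = 2π·f = 2π·3690 = 2.318e+04 rad/s.
Step 2 — Component impedances:
  R1: Z = R = 776 Ω
  R2: Z = R = 18.4 Ω
  L: Z = jωL = j·2.318e+04·0.000784 = 0 + j18.18 Ω
Step 3 — Parallel branch: R2 || L = 1/(1/R2 + 1/L) = 9.088 + j9.199 Ω.
Step 4 — Series with R1: Z_total = R1 + (R2 || L) = 785.1 + j9.199 Ω = 785.1∠0.7° Ω.
Step 5 — Source phasor: V = 174∠-60.0° V = 87 - j150.7 V.
Step 6 — Current: I = V / Z = 0.1086 - j0.1932 A = 0.2216∠-60.7° A.
Step 7 — Complex power: S = V·I* = 38.56 + j0.4518 VA.
Step 8 — Real power: P = Re(S) = 38.56 W.
Step 9 — Reactive power: Q = Im(S) = 0.4518 VAR.
Step 10 — Apparent power: |S| = 38.56 VA.
Step 11 — Power factor: PF = P/|S| = 0.9999 (lagging).

(a) P = 38.56 W  (b) Q = 0.4518 VAR  (c) S = 38.56 VA  (d) PF = 0.9999 (lagging)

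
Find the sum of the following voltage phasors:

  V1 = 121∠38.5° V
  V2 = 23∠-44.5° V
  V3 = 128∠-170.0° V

Step 1 — Convert each phasor to rectangular form:
  V1 = 121·(cos(38.5°) + j·sin(38.5°)) = 94.7 + j75.32 V
  V2 = 23·(cos(-44.5°) + j·sin(-44.5°)) = 16.4 - j16.12 V
  V3 = 128·(cos(-170.0°) + j·sin(-170.0°)) = -126.1 - j22.23 V
Step 2 — Sum components: V_total = -14.96 + j36.98 V.
Step 3 — Convert to polar: |V_total| = 39.89 V, ∠V_total = 112.0°.

V_total = 39.89∠112.0° V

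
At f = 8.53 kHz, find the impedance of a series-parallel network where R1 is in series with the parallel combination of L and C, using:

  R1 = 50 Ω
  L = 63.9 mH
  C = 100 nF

Step 1 — Angular frequency: ω = 2π·f = 2π·8530 = 5.36e+04 rad/s.
Step 2 — Component impedances:
  R1: Z = R = 50 Ω
  L: Z = jωL = j·5.36e+04·0.0639 = 0 + j3425 Ω
  C: Z = 1/(jωC) = -j/(ω·C) = 0 - j186.6 Ω
Step 3 — Parallel branch: L || C = 1/(1/L + 1/C) = 0 - j197.3 Ω.
Step 4 — Series with R1: Z_total = R1 + (L || C) = 50 - j197.3 Ω = 203.6∠-75.8° Ω.

Z = 50 - j197.3 Ω = 203.6∠-75.8° Ω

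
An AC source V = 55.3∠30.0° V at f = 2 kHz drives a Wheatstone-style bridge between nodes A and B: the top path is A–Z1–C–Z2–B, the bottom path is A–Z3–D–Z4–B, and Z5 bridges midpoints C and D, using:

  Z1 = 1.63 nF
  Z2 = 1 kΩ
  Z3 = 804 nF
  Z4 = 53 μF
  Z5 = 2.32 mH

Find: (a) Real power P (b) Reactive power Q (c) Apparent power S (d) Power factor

Step 1 — Angular frequency: ω = 2π·f = 2π·2000 = 1.257e+04 rad/s.
Step 2 — Component impedances:
  Z1: Z = 1/(jωC) = -j/(ω·C) = 0 - j4.882e+04 Ω
  Z2: Z = R = 1000 Ω
  Z3: Z = 1/(jωC) = -j/(ω·C) = 0 - j98.98 Ω
  Z4: Z = 1/(jωC) = -j/(ω·C) = 0 - j1.501 Ω
  Z5: Z = jωL = j·1.257e+04·0.00232 = 0 + j29.15 Ω
Step 3 — Bridge requires nodal analysis (the Z5 bridge couples midpoints C and D, so the two paths cannot be reduced to a simple series/parallel combination). Setting node B to ground and injecting 1 A at node A, the 3-node admittance system at A, C, D solves to V_A = Z_AB = 0.002079 - j100.3 Ω = 100.3∠-90.0° Ω.
Step 4 — Source phasor: V = 55.3∠30.0° V = 47.89 + j27.65 V.
Step 5 — Current: I = V / Z = -0.2757 + j0.4776 A = 0.5515∠120.0° A.
Step 6 — Complex power: S = V·I* = 0.0006323 - j30.5 VA.
Step 7 — Real power: P = Re(S) = 0.0006323 W.
Step 8 — Reactive power: Q = Im(S) = -30.5 VAR.
Step 9 — Apparent power: |S| = 30.5 VA.
Step 10 — Power factor: PF = P/|S| = 2.073e-05 (leading).

(a) P = 0.0006323 W  (b) Q = -30.5 VAR  (c) S = 30.5 VA  (d) PF = 2.073e-05 (leading)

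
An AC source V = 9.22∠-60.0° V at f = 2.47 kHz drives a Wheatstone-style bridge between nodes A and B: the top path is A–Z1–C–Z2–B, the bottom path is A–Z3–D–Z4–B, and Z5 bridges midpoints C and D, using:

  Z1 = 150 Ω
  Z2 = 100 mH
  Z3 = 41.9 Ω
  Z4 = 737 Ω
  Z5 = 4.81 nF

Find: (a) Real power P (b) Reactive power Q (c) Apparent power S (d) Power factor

Step 1 — Angular frequency: ω = 2π·f = 2π·2470 = 1.552e+04 rad/s.
Step 2 — Component impedances:
  Z1: Z = R = 150 Ω
  Z2: Z = jωL = j·1.552e+04·0.1 = 0 + j1552 Ω
  Z3: Z = R = 41.9 Ω
  Z4: Z = R = 737 Ω
  Z5: Z = 1/(jωC) = -j/(ω·C) = 0 - j1.34e+04 Ω
Step 3 — Bridge requires nodal analysis (the Z5 bridge couples midpoints C and D, so the two paths cannot be reduced to a simple series/parallel combination). Setting node B to ground and injecting 1 A at node A, the 3-node admittance system at A, C, D solves to V_A = Z_AB = 606.6 + j288.2 Ω = 671.6∠25.4° Ω.
Step 4 — Source phasor: V = 9.22∠-60.0° V = 4.61 - j7.985 V.
Step 5 — Current: I = V / Z = 0.001098 - j0.01368 A = 0.01373∠-85.4° A.
Step 6 — Complex power: S = V·I* = 0.1143 + j0.05431 VA.
Step 7 — Real power: P = Re(S) = 0.1143 W.
Step 8 — Reactive power: Q = Im(S) = 0.05431 VAR.
Step 9 — Apparent power: |S| = 0.1266 VA.
Step 10 — Power factor: PF = P/|S| = 0.9033 (lagging).

(a) P = 0.1143 W  (b) Q = 0.05431 VAR  (c) S = 0.1266 VA  (d) PF = 0.9033 (lagging)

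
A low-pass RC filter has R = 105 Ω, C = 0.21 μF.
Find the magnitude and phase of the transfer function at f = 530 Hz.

Step 1 — Angular frequency: ω = 2π·530 = 3330 rad/s.
Step 2 — Transfer function: H(jω) = 1/(1 + jωRC).
Step 3 — Denominator: 1 + jωRC = 1 + j·3330·105·2.1e-07 = 1 + j0.07343.
Step 4 — H = 0.9946 - j0.07303.
Step 5 — Magnitude: |H| = 0.9973 (-0.0 dB); phase: φ = -4.2°.

|H| = 0.9973 (-0.0 dB), φ = -4.2°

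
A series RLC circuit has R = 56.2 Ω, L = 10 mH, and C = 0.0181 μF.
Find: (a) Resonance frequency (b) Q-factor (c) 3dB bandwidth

Step 1 — Resonance condition Im(Z)=0 gives ω₀ = 1/√(LC).
Step 2 — ω₀ = 1/√(0.01·1.81e-08) = 7.433e+04 rad/s.
Step 3 — f₀ = ω₀/(2π) = 1.183e+04 Hz.
Step 4 — Series Q: Q = ω₀L/R = 7.433e+04·0.01/56.2 = 13.23.
Step 5 — 3dB bandwidth: Δω = ω₀/Q = 5620 rad/s; BW = Δω/(2π) = 894.5 Hz.

(a) f₀ = 1.183e+04 Hz  (b) Q = 13.23  (c) BW = 894.5 Hz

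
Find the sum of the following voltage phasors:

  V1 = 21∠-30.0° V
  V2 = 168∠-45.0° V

Step 1 — Convert each phasor to rectangular form:
  V1 = 21·(cos(-30.0°) + j·sin(-30.0°)) = 18.19 - j10.5 V
  V2 = 168·(cos(-45.0°) + j·sin(-45.0°)) = 118.8 - j118.8 V
Step 2 — Sum components: V_total = 137 - j129.3 V.
Step 3 — Convert to polar: |V_total| = 188.4 V, ∠V_total = -43.3°.

V_total = 188.4∠-43.3° V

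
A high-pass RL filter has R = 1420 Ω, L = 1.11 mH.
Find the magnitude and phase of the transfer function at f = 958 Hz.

Step 1 — Angular frequency: ω = 2π·958 = 6019 rad/s.
Step 2 — Transfer function: H(jω) = jωL/(R + jωL).
Step 3 — Numerator jωL = j·6.681; denominator R + jωL = 1420 + j6.681.
Step 4 — H = 2.214e-05 + j0.004705.
Step 5 — Magnitude: |H| = 0.004705 (-46.5 dB); phase: φ = 89.7°.

|H| = 0.004705 (-46.5 dB), φ = 89.7°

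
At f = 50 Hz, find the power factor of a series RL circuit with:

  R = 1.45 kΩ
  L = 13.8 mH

Step 1 — Angular frequency: ω = 2π·f = 2π·50 = 314.2 rad/s.
Step 2 — Component impedances:
  R: Z = R = 1450 Ω
  L: Z = jωL = j·314.2·0.0138 = 0 + j4.335 Ω
Step 3 — Series combination: Z_total = R + L = 1450 + j4.335 Ω = 1450∠0.2° Ω.
Step 4 — Power factor: PF = cos(φ) = Re(Z)/|Z| = 1450/1450 = 1.
Step 5 — Type: Im(Z) = 4.335 ⇒ lagging (phase φ = 0.2°).

PF = 1 (lagging, φ = 0.2°)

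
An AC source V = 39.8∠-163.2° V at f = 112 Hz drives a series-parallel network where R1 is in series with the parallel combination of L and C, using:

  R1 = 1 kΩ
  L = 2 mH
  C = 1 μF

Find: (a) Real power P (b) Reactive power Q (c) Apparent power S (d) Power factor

Step 1 — Angular frequency: ω = 2π·f = 2π·112 = 703.7 rad/s.
Step 2 — Component impedances:
  R1: Z = R = 1000 Ω
  L: Z = jωL = j·703.7·0.002 = 0 + j1.407 Ω
  C: Z = 1/(jωC) = -j/(ω·C) = 0 - j1421 Ω
Step 3 — Parallel branch: L || C = 1/(1/L + 1/C) = 0 + j1.409 Ω.
Step 4 — Series with R1: Z_total = R1 + (L || C) = 1000 + j1.409 Ω = 1000∠0.1° Ω.
Step 5 — Source phasor: V = 39.8∠-163.2° V = -38.1 - j11.5 V.
Step 6 — Current: I = V / Z = -0.03812 - j0.01145 A = 0.0398∠-163.3° A.
Step 7 — Complex power: S = V·I* = 1.584 + j0.002232 VA.
Step 8 — Real power: P = Re(S) = 1.584 W.
Step 9 — Reactive power: Q = Im(S) = 0.002232 VAR.
Step 10 — Apparent power: |S| = 1.584 VA.
Step 11 — Power factor: PF = P/|S| = 1 (lagging).

(a) P = 1.584 W  (b) Q = 0.002232 VAR  (c) S = 1.584 VA  (d) PF = 1 (lagging)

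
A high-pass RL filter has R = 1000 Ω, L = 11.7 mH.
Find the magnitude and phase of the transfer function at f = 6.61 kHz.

Step 1 — Angular frequency: ω = 2π·6610 = 4.153e+04 rad/s.
Step 2 — Transfer function: H(jω) = jωL/(R + jωL).
Step 3 — Numerator jωL = j·485.9; denominator R + jωL = 1000 + j485.9.
Step 4 — H = 0.191 + j0.3931.
Step 5 — Magnitude: |H| = 0.4371 (-7.2 dB); phase: φ = 64.1°.

|H| = 0.4371 (-7.2 dB), φ = 64.1°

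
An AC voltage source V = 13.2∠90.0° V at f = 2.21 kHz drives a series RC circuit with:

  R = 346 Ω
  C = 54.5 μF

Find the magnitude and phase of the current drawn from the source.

Step 1 — Angular frequency: ω = 2π·f = 2π·2210 = 1.389e+04 rad/s.
Step 2 — Component impedances:
  R: Z = R = 346 Ω
  C: Z = 1/(jωC) = -j/(ω·C) = 0 - j1.321 Ω
Step 3 — Series combination: Z_total = R + C = 346 - j1.321 Ω = 346∠-0.2° Ω.
Step 4 — Source phasor: V = 13.2∠90.0° V = 0 + j13.2 V.
Step 5 — Ohm's law: I = V / Z_total = (0 + j13.2) / (346 - j1.321) = -0.0001457 + j0.03815 A.
Step 6 — Convert to polar: |I| = 0.03815 A, ∠I = 90.2°.

I = 0.03815∠90.2° A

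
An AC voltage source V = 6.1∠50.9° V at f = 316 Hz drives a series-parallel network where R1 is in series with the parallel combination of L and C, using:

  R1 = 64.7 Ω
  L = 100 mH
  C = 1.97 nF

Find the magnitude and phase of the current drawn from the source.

Step 1 — Angular frequency: ω = 2π·f = 2π·316 = 1985 rad/s.
Step 2 — Component impedances:
  R1: Z = R = 64.7 Ω
  L: Z = jωL = j·1985·0.1 = 0 + j198.5 Ω
  C: Z = 1/(jωC) = -j/(ω·C) = 0 - j2.557e+05 Ω
Step 3 — Parallel branch: L || C = 1/(1/L + 1/C) = 0 + j198.7 Ω.
Step 4 — Series with R1: Z_total = R1 + (L || C) = 64.7 + j198.7 Ω = 209∠72.0° Ω.
Step 5 — Source phasor: V = 6.1∠50.9° V = 3.847 + j4.734 V.
Step 6 — Ohm's law: I = V / Z_total = (3.847 + j4.734) / (64.7 + j198.7) = 0.02724 - j0.01049 A.
Step 7 — Convert to polar: |I| = 0.02919 A, ∠I = -21.1°.

I = 0.02919∠-21.1° A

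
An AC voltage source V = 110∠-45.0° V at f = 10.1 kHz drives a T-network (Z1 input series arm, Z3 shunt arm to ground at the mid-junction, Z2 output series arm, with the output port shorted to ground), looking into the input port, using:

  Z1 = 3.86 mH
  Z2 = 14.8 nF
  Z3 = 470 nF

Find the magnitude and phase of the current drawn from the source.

Step 1 — Angular frequency: ω = 2π·f = 2π·1.01e+04 = 6.346e+04 rad/s.
Step 2 — Component impedances:
  Z1: Z = jωL = j·6.346e+04·0.00386 = 0 + j245 Ω
  Z2: Z = 1/(jωC) = -j/(ω·C) = 0 - j1065 Ω
  Z3: Z = 1/(jωC) = -j/(ω·C) = 0 - j33.53 Ω
Step 3 — With the output port shorted to ground, the output series arm Z2 runs from the junction to ground; the shunt arm Z3 also runs from the junction to ground. They appear in parallel: Z3 || Z2 = 0 - j32.5 Ω.
Step 4 — Series with input arm Z1: Z_in = Z1 + (Z3 || Z2) = 0 + j212.5 Ω = 212.5∠90.0° Ω.
Step 5 — Source phasor: V = 110∠-45.0° V = 77.78 - j77.78 V.
Step 6 — Ohm's law: I = V / Z_total = (77.78 - j77.78) / (0 + j212.5) = -0.3661 - j0.3661 A.
Step 7 — Convert to polar: |I| = 0.5178 A, ∠I = -135.0°.

I = 0.5178∠-135.0° A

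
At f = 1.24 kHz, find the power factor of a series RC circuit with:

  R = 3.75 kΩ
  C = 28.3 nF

Step 1 — Angular frequency: ω = 2π·f = 2π·1240 = 7791 rad/s.
Step 2 — Component impedances:
  R: Z = R = 3750 Ω
  C: Z = 1/(jωC) = -j/(ω·C) = 0 - j4535 Ω
Step 3 — Series combination: Z_total = R + C = 3750 - j4535 Ω = 5885∠-50.4° Ω.
Step 4 — Power factor: PF = cos(φ) = Re(Z)/|Z| = 3750/5885 = 0.6372.
Step 5 — Type: Im(Z) = -4535 ⇒ leading (phase φ = -50.4°).

PF = 0.6372 (leading, φ = -50.4°)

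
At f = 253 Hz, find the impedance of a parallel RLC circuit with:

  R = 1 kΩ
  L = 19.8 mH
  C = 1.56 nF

Step 1 — Angular frequency: ω = 2π·f = 2π·253 = 1590 rad/s.
Step 2 — Component impedances:
  R: Z = R = 1000 Ω
  L: Z = jωL = j·1590·0.0198 = 0 + j31.47 Ω
  C: Z = 1/(jωC) = -j/(ω·C) = 0 - j4.033e+05 Ω
Step 3 — Parallel combination: 1/Z_total = 1/R + 1/L + 1/C; Z_total = 0.9898 + j31.45 Ω = 31.46∠88.2° Ω.

Z = 0.9898 + j31.45 Ω = 31.46∠88.2° Ω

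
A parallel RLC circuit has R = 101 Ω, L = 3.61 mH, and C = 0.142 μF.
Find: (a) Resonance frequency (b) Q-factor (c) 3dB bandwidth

Step 1 — Resonance: ω₀ = 1/√(LC) = 1/√(0.00361·1.42e-07) = 4.417e+04 rad/s.
Step 2 — f₀ = ω₀/(2π) = 7029 Hz.
Step 3 — Parallel Q: Q = R/(ω₀L) = 101/(4.417e+04·0.00361) = 0.6334.
Step 4 — Bandwidth: Δω = ω₀/Q = 6.973e+04 rad/s; BW = Δω/(2π) = 1.11e+04 Hz.

(a) f₀ = 7029 Hz  (b) Q = 0.6334  (c) BW = 1.11e+04 Hz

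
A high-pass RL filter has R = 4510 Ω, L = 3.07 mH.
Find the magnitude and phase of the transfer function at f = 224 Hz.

Step 1 — Angular frequency: ω = 2π·224 = 1407 rad/s.
Step 2 — Transfer function: H(jω) = jωL/(R + jωL).
Step 3 — Numerator jωL = j·4.321; denominator R + jωL = 4510 + j4.321.
Step 4 — H = 9.179e-07 + j0.0009581.
Step 5 — Magnitude: |H| = 0.0009581 (-60.4 dB); phase: φ = 89.9°.

|H| = 0.0009581 (-60.4 dB), φ = 89.9°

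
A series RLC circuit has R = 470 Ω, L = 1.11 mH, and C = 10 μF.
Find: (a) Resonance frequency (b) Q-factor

Step 1 — Resonance condition Im(Z)=0 gives ω₀ = 1/√(LC).
Step 2 — ω₀ = 1/√(0.00111·1e-05) = 9492 rad/s.
Step 3 — f₀ = ω₀/(2π) = 1511 Hz.
Step 4 — Series Q: Q = ω₀L/R = 9492·0.00111/470 = 0.02242.

(a) f₀ = 1511 Hz  (b) Q = 0.02242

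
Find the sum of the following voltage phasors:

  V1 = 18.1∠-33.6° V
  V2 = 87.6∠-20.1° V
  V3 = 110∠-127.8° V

Step 1 — Convert each phasor to rectangular form:
  V1 = 18.1·(cos(-33.6°) + j·sin(-33.6°)) = 15.08 - j10.02 V
  V2 = 87.6·(cos(-20.1°) + j·sin(-20.1°)) = 82.26 - j30.1 V
  V3 = 110·(cos(-127.8°) + j·sin(-127.8°)) = -67.42 - j86.92 V
Step 2 — Sum components: V_total = 29.92 - j127 V.
Step 3 — Convert to polar: |V_total| = 130.5 V, ∠V_total = -76.7°.

V_total = 130.5∠-76.7° V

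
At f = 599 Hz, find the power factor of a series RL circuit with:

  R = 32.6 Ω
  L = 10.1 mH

Step 1 — Angular frequency: ω = 2π·f = 2π·599 = 3764 rad/s.
Step 2 — Component impedances:
  R: Z = R = 32.6 Ω
  L: Z = jωL = j·3764·0.0101 = 0 + j38.01 Ω
Step 3 — Series combination: Z_total = R + L = 32.6 + j38.01 Ω = 50.08∠49.4° Ω.
Step 4 — Power factor: PF = cos(φ) = Re(Z)/|Z| = 32.6/50.08 = 0.651.
Step 5 — Type: Im(Z) = 38.01 ⇒ lagging (phase φ = 49.4°).

PF = 0.651 (lagging, φ = 49.4°)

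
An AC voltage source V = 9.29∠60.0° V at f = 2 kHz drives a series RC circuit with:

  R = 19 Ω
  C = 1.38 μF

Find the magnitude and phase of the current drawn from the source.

Step 1 — Angular frequency: ω = 2π·f = 2π·2000 = 1.257e+04 rad/s.
Step 2 — Component impedances:
  R: Z = R = 19 Ω
  C: Z = 1/(jωC) = -j/(ω·C) = 0 - j57.66 Ω
Step 3 — Series combination: Z_total = R + C = 19 - j57.66 Ω = 60.71∠-71.8° Ω.
Step 4 — Source phasor: V = 9.29∠60.0° V = 4.645 + j8.045 V.
Step 5 — Ohm's law: I = V / Z_total = (4.645 + j8.045) / (19 - j57.66) = -0.1019 + j0.1141 A.
Step 6 — Convert to polar: |I| = 0.153 A, ∠I = 131.8°.

I = 0.153∠131.8° A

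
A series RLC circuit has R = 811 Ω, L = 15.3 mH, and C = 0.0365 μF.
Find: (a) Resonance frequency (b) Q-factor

Step 1 — Resonance condition Im(Z)=0 gives ω₀ = 1/√(LC).
Step 2 — ω₀ = 1/√(0.0153·3.65e-08) = 4.232e+04 rad/s.
Step 3 — f₀ = ω₀/(2π) = 6735 Hz.
Step 4 — Series Q: Q = ω₀L/R = 4.232e+04·0.0153/811 = 0.7983.

(a) f₀ = 6735 Hz  (b) Q = 0.7983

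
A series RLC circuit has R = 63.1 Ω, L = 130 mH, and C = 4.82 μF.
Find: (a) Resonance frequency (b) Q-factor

Step 1 — Resonance condition Im(Z)=0 gives ω₀ = 1/√(LC).
Step 2 — ω₀ = 1/√(0.13·4.82e-06) = 1263 rad/s.
Step 3 — f₀ = ω₀/(2π) = 201.1 Hz.
Step 4 — Series Q: Q = ω₀L/R = 1263·0.13/63.1 = 2.603.

(a) f₀ = 201.1 Hz  (b) Q = 2.603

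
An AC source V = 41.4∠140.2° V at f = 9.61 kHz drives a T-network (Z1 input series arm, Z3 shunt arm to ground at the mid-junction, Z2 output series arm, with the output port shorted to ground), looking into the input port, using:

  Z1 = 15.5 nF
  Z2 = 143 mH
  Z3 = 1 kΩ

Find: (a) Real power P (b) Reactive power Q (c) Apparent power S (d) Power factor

Step 1 — Angular frequency: ω = 2π·f = 2π·9610 = 6.038e+04 rad/s.
Step 2 — Component impedances:
  Z1: Z = 1/(jωC) = -j/(ω·C) = 0 - j1068 Ω
  Z2: Z = jωL = j·6.038e+04·0.143 = 0 + j8635 Ω
  Z3: Z = R = 1000 Ω
Step 3 — With the output port shorted to ground, the output series arm Z2 runs from the junction to ground; the shunt arm Z3 also runs from the junction to ground. They appear in parallel: Z3 || Z2 = 986.8 + j114.3 Ω.
Step 4 — Series with input arm Z1: Z_in = Z1 + (Z3 || Z2) = 986.8 - j954.2 Ω = 1373∠-44.0° Ω.
Step 5 — Source phasor: V = 41.4∠140.2° V = -31.81 + j26.5 V.
Step 6 — Current: I = V / Z = -0.03008 - j0.002229 A = 0.03016∠-175.8° A.
Step 7 — Complex power: S = V·I* = 0.8976 - j0.868 VA.
Step 8 — Real power: P = Re(S) = 0.8976 W.
Step 9 — Reactive power: Q = Im(S) = -0.868 VAR.
Step 10 — Apparent power: |S| = 1.249 VA.
Step 11 — Power factor: PF = P/|S| = 0.7189 (leading).

(a) P = 0.8976 W  (b) Q = -0.868 VAR  (c) S = 1.249 VA  (d) PF = 0.7189 (leading)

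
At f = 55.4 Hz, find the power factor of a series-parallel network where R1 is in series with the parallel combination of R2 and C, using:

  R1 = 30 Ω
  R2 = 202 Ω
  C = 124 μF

Step 1 — Angular frequency: ω = 2π·f = 2π·55.4 = 348.1 rad/s.
Step 2 — Component impedances:
  R1: Z = R = 30 Ω
  R2: Z = R = 202 Ω
  C: Z = 1/(jωC) = -j/(ω·C) = 0 - j23.17 Ω
Step 3 — Parallel branch: R2 || C = 1/(1/R2 + 1/C) = 2.623 - j22.87 Ω.
Step 4 — Series with R1: Z_total = R1 + (R2 || C) = 32.62 - j22.87 Ω = 39.84∠-35.0° Ω.
Step 5 — Power factor: PF = cos(φ) = Re(Z)/|Z| = 32.623/39.839 = 0.8189.
Step 6 — Type: Im(Z) = -22.87 ⇒ leading (phase φ = -35.0°).

PF = 0.8189 (leading, φ = -35.0°)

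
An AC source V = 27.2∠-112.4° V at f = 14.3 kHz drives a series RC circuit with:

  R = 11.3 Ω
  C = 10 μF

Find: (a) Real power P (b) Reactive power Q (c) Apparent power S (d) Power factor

Step 1 — Angular frequency: ω = 2π·f = 2π·1.43e+04 = 8.985e+04 rad/s.
Step 2 — Component impedances:
  R: Z = R = 11.3 Ω
  C: Z = 1/(jωC) = -j/(ω·C) = 0 - j1.113 Ω
Step 3 — Series combination: Z_total = R + C = 11.3 - j1.113 Ω = 11.35∠-5.6° Ω.
Step 4 — Source phasor: V = 27.2∠-112.4° V = -10.37 - j25.15 V.
Step 5 — Current: I = V / Z = -0.6914 - j2.294 A = 2.395∠-106.8° A.
Step 6 — Complex power: S = V·I* = 64.84 - j6.387 VA.
Step 7 — Real power: P = Re(S) = 64.84 W.
Step 8 — Reactive power: Q = Im(S) = -6.387 VAR.
Step 9 — Apparent power: |S| = 65.16 VA.
Step 10 — Power factor: PF = P/|S| = 0.9952 (leading).

(a) P = 64.84 W  (b) Q = -6.387 VAR  (c) S = 65.16 VA  (d) PF = 0.9952 (leading)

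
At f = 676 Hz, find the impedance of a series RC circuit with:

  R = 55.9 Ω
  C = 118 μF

Step 1 — Angular frequency: ω = 2π·f = 2π·676 = 4247 rad/s.
Step 2 — Component impedances:
  R: Z = R = 55.9 Ω
  C: Z = 1/(jωC) = -j/(ω·C) = 0 - j1.995 Ω
Step 3 — Series combination: Z_total = R + C = 55.9 - j1.995 Ω = 55.94∠-2.0° Ω.

Z = 55.9 - j1.995 Ω = 55.94∠-2.0° Ω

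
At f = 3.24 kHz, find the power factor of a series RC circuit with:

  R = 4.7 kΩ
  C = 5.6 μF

Step 1 — Angular frequency: ω = 2π·f = 2π·3240 = 2.036e+04 rad/s.
Step 2 — Component impedances:
  R: Z = R = 4700 Ω
  C: Z = 1/(jωC) = -j/(ω·C) = 0 - j8.772 Ω
Step 3 — Series combination: Z_total = R + C = 4700 - j8.772 Ω = 4700∠-0.1° Ω.
Step 4 — Power factor: PF = cos(φ) = Re(Z)/|Z| = 4700/4700 = 1.
Step 5 — Type: Im(Z) = -8.772 ⇒ leading (phase φ = -0.1°).

PF = 1 (leading, φ = -0.1°)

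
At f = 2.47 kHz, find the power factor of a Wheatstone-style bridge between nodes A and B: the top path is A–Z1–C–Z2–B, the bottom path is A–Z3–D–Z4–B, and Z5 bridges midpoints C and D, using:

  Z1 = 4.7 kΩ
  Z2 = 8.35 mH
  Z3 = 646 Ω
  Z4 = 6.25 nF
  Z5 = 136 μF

Step 1 — Angular frequency: ω = 2π·f = 2π·2470 = 1.552e+04 rad/s.
Step 2 — Component impedances:
  Z1: Z = R = 4700 Ω
  Z2: Z = jωL = j·1.552e+04·0.00835 = 0 + j129.6 Ω
  Z3: Z = R = 646 Ω
  Z4: Z = 1/(jωC) = -j/(ω·C) = 0 - j1.031e+04 Ω
  Z5: Z = 1/(jωC) = -j/(ω·C) = 0 - j0.4738 Ω
Step 3 — Bridge requires nodal analysis (the Z5 bridge couples midpoints C and D, so the two paths cannot be reduced to a simple series/parallel combination). Setting node B to ground and injecting 1 A at node A, the 3-node admittance system at A, C, D solves to V_A = Z_AB = 567.9 + j130.9 Ω = 582.8∠13.0° Ω.
Step 4 — Power factor: PF = cos(φ) = Re(Z)/|Z| = 567.94/582.82 = 0.9745.
Step 5 — Type: Im(Z) = 130.9 ⇒ lagging (phase φ = 13.0°).

PF = 0.9745 (lagging, φ = 13.0°)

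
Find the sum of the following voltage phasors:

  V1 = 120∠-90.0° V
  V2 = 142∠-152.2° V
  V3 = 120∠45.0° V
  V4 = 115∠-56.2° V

Step 1 — Convert each phasor to rectangular form:
  V1 = 120·(cos(-90.0°) + j·sin(-90.0°)) = 0 - j120 V
  V2 = 142·(cos(-152.2°) + j·sin(-152.2°)) = -125.6 - j66.23 V
  V3 = 120·(cos(45.0°) + j·sin(45.0°)) = 84.85 + j84.85 V
  V4 = 115·(cos(-56.2°) + j·sin(-56.2°)) = 63.97 - j95.56 V
Step 2 — Sum components: V_total = 23.22 - j196.9 V.
Step 3 — Convert to polar: |V_total| = 198.3 V, ∠V_total = -83.3°.

V_total = 198.3∠-83.3° V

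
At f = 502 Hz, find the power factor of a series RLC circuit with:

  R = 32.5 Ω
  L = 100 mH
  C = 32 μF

Step 1 — Angular frequency: ω = 2π·f = 2π·502 = 3154 rad/s.
Step 2 — Component impedances:
  R: Z = R = 32.5 Ω
  L: Z = jωL = j·3154·0.1 = 0 + j315.4 Ω
  C: Z = 1/(jωC) = -j/(ω·C) = 0 - j9.908 Ω
Step 3 — Series combination: Z_total = R + L + C = 32.5 + j305.5 Ω = 307.2∠83.9° Ω.
Step 4 — Power factor: PF = cos(φ) = Re(Z)/|Z| = 32.5/307.2 = 0.1058.
Step 5 — Type: Im(Z) = 305.5 ⇒ lagging (phase φ = 83.9°).

PF = 0.1058 (lagging, φ = 83.9°)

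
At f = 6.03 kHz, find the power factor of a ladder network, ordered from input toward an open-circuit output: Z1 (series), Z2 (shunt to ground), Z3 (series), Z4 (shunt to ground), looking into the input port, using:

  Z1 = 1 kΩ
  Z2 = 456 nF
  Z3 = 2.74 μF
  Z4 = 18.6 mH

Step 1 — Angular frequency: ω = 2π·f = 2π·6030 = 3.789e+04 rad/s.
Step 2 — Component impedances:
  Z1: Z = R = 1000 Ω
  Z2: Z = 1/(jωC) = -j/(ω·C) = 0 - j57.88 Ω
  Z3: Z = 1/(jωC) = -j/(ω·C) = 0 - j9.633 Ω
  Z4: Z = jωL = j·3.789e+04·0.0186 = 0 + j704.7 Ω
Step 3 — Ladder network (open output): work backward from the far end, alternating series and parallel combinations. Z_in = 1000 - j63.14 Ω = 1002∠-3.6° Ω.
Step 4 — Power factor: PF = cos(φ) = Re(Z)/|Z| = 1000/1002 = 0.998.
Step 5 — Type: Im(Z) = -63.14 ⇒ leading (phase φ = -3.6°).

PF = 0.998 (leading, φ = -3.6°)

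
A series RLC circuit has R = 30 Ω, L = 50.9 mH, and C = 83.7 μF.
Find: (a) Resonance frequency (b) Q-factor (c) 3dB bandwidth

Step 1 — Resonance: ω₀ = 1/√(LC) = 1/√(0.0509·8.37e-05) = 484.5 rad/s.
Step 2 — f₀ = ω₀/(2π) = 77.11 Hz.
Step 3 — Series Q: Q = ω₀L/R = 484.5·0.0509/30 = 0.822.
Step 4 — Bandwidth: Δω = ω₀/Q = 589.4 rad/s; BW = Δω/(2π) = 93.8 Hz.

(a) f₀ = 77.11 Hz  (b) Q = 0.822  (c) BW = 93.8 Hz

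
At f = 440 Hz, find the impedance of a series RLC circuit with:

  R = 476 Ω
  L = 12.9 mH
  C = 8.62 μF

Step 1 — Angular frequency: ω = 2π·f = 2π·440 = 2765 rad/s.
Step 2 — Component impedances:
  R: Z = R = 476 Ω
  L: Z = jωL = j·2765·0.0129 = 0 + j35.66 Ω
  C: Z = 1/(jωC) = -j/(ω·C) = 0 - j41.96 Ω
Step 3 — Series combination: Z_total = R + L + C = 476 - j6.299 Ω = 476∠-0.8° Ω.

Z = 476 - j6.299 Ω = 476∠-0.8° Ω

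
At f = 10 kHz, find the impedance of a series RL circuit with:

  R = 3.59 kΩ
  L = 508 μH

Step 1 — Angular frequency: ω = 2π·f = 2π·1e+04 = 6.283e+04 rad/s.
Step 2 — Component impedances:
  R: Z = R = 3590 Ω
  L: Z = jωL = j·6.283e+04·0.000508 = 0 + j31.92 Ω
Step 3 — Series combination: Z_total = R + L = 3590 + j31.92 Ω = 3590∠0.5° Ω.

Z = 3590 + j31.92 Ω = 3590∠0.5° Ω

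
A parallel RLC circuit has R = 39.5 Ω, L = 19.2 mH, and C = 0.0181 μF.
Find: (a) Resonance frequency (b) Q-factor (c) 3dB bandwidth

Step 1 — Resonance: ω₀ = 1/√(LC) = 1/√(0.0192·1.81e-08) = 5.364e+04 rad/s.
Step 2 — f₀ = ω₀/(2π) = 8537 Hz.
Step 3 — Parallel Q: Q = R/(ω₀L) = 39.5/(5.364e+04·0.0192) = 0.03835.
Step 4 — Bandwidth: Δω = ω₀/Q = 1.399e+06 rad/s; BW = Δω/(2π) = 2.226e+05 Hz.

(a) f₀ = 8537 Hz  (b) Q = 0.03835  (c) BW = 2.226e+05 Hz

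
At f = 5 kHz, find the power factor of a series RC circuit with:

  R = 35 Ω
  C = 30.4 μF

Step 1 — Angular frequency: ω = 2π·f = 2π·5000 = 3.142e+04 rad/s.
Step 2 — Component impedances:
  R: Z = R = 35 Ω
  C: Z = 1/(jωC) = -j/(ω·C) = 0 - j1.047 Ω
Step 3 — Series combination: Z_total = R + C = 35 - j1.047 Ω = 35.02∠-1.7° Ω.
Step 4 — Power factor: PF = cos(φ) = Re(Z)/|Z| = 35/35.0157 = 0.9996.
Step 5 — Type: Im(Z) = -1.047 ⇒ leading (phase φ = -1.7°).

PF = 0.9996 (leading, φ = -1.7°)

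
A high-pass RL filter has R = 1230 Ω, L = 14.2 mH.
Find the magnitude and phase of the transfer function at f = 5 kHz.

Step 1 — Angular frequency: ω = 2π·5000 = 3.142e+04 rad/s.
Step 2 — Transfer function: H(jω) = jωL/(R + jωL).
Step 3 — Numerator jωL = j·446.1; denominator R + jωL = 1230 + j446.1.
Step 4 — H = 0.1163 + j0.3205.
Step 5 — Magnitude: |H| = 0.341 (-9.3 dB); phase: φ = 70.1°.

|H| = 0.341 (-9.3 dB), φ = 70.1°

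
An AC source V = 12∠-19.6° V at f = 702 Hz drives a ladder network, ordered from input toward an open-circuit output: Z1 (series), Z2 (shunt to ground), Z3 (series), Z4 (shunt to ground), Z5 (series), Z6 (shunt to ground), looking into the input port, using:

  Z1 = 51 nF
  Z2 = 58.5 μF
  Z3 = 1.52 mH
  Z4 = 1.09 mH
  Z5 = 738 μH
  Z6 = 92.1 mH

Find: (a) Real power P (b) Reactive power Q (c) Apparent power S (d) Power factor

Step 1 — Angular frequency: ω = 2π·f = 2π·702 = 4411 rad/s.
Step 2 — Component impedances:
  Z1: Z = 1/(jωC) = -j/(ω·C) = 0 - j4445 Ω
  Z2: Z = 1/(jωC) = -j/(ω·C) = 0 - j3.875 Ω
  Z3: Z = jωL = j·4411·0.00152 = 0 + j6.704 Ω
  Z4: Z = jωL = j·4411·0.00109 = 0 + j4.808 Ω
  Z5: Z = jωL = j·4411·0.000738 = 0 + j3.255 Ω
  Z6: Z = jωL = j·4411·0.0921 = 0 + j406.2 Ω
Step 3 — Ladder network (open output): work backward from the far end, alternating series and parallel combinations. Z_in = 0 - j4451 Ω = 4451∠-90.0° Ω.
Step 4 — Source phasor: V = 12∠-19.6° V = 11.3 - j4.025 V.
Step 5 — Current: I = V / Z = 0.0009043 + j0.00254 A = 0.002696∠70.4° A.
Step 6 — Complex power: S = V·I* = 0 - j0.03235 VA.
Step 7 — Real power: P = Re(S) = 0 W.
Step 8 — Reactive power: Q = Im(S) = -0.03235 VAR.
Step 9 — Apparent power: |S| = 0.03235 VA.
Step 10 — Power factor: PF = P/|S| = 0 (leading).

(a) P = 0 W  (b) Q = -0.03235 VAR  (c) S = 0.03235 VA  (d) PF = 0 (leading)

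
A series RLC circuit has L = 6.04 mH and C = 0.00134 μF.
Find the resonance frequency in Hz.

Step 1 — Resonance condition Im(Z)=0 gives ω₀ = 1/√(LC).
Step 2 — ω₀ = 1/√(0.00604·1.34e-09) = 3.515e+05 rad/s.
Step 3 — f₀ = ω₀/(2π) = 5.594e+04 Hz.

f₀ = 5.594e+04 Hz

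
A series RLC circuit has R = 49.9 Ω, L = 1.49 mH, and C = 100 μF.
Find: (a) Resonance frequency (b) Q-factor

Step 1 — Resonance condition Im(Z)=0 gives ω₀ = 1/√(LC).
Step 2 — ω₀ = 1/√(0.00149·0.0001) = 2591 rad/s.
Step 3 — f₀ = ω₀/(2π) = 412.3 Hz.
Step 4 — Series Q: Q = ω₀L/R = 2591·0.00149/49.9 = 0.07736.

(a) f₀ = 412.3 Hz  (b) Q = 0.07736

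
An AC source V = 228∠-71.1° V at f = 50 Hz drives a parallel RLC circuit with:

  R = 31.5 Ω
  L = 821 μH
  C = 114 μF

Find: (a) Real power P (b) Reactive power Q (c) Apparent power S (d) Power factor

Step 1 — Angular frequency: ω = 2π·f = 2π·50 = 314.2 rad/s.
Step 2 — Component impedances:
  R: Z = R = 31.5 Ω
  L: Z = jωL = j·314.2·0.000821 = 0 + j0.2579 Ω
  C: Z = 1/(jωC) = -j/(ω·C) = 0 - j27.92 Ω
Step 3 — Parallel combination: 1/Z_total = 1/R + 1/L + 1/C; Z_total = 0.002151 + j0.2603 Ω = 0.2603∠89.5° Ω.
Step 4 — Source phasor: V = 228∠-71.1° V = 73.85 - j215.7 V.
Step 5 — Current: I = V / Z = -826.2 - j290.5 A = 875.8∠-160.6° A.
Step 6 — Complex power: S = V·I* = 1650 + j1.997e+05 VA.
Step 7 — Real power: P = Re(S) = 1650 W.
Step 8 — Reactive power: Q = Im(S) = 1.997e+05 VAR.
Step 9 — Apparent power: |S| = 1.997e+05 VA.
Step 10 — Power factor: PF = P/|S| = 0.008264 (lagging).

(a) P = 1650 W  (b) Q = 1.997e+05 VAR  (c) S = 1.997e+05 VA  (d) PF = 0.008264 (lagging)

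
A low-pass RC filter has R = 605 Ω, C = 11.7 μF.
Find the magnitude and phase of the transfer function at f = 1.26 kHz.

Step 1 — Angular frequency: ω = 2π·1260 = 7917 rad/s.
Step 2 — Transfer function: H(jω) = 1/(1 + jωRC).
Step 3 — Denominator: 1 + jωRC = 1 + j·7917·605·1.17e-05 = 1 + j56.04.
Step 4 — H = 0.0003183 - j0.01784.
Step 5 — Magnitude: |H| = 0.01784 (-35.0 dB); phase: φ = -89.0°.

|H| = 0.01784 (-35.0 dB), φ = -89.0°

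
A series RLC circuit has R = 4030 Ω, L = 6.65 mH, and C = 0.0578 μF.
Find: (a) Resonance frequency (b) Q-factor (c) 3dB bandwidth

Step 1 — Resonance condition Im(Z)=0 gives ω₀ = 1/√(LC).
Step 2 — ω₀ = 1/√(0.00665·5.78e-08) = 5.101e+04 rad/s.
Step 3 — f₀ = ω₀/(2π) = 8118 Hz.
Step 4 — Series Q: Q = ω₀L/R = 5.101e+04·0.00665/4030 = 0.08417.
Step 5 — 3dB bandwidth: Δω = ω₀/Q = 6.06e+05 rad/s; BW = Δω/(2π) = 9.645e+04 Hz.

(a) f₀ = 8118 Hz  (b) Q = 0.08417  (c) BW = 9.645e+04 Hz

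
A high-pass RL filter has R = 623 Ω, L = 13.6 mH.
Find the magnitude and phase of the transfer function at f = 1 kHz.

Step 1 — Angular frequency: ω = 2π·1000 = 6283 rad/s.
Step 2 — Transfer function: H(jω) = jωL/(R + jωL).
Step 3 — Numerator jωL = j·85.45; denominator R + jωL = 623 + j85.45.
Step 4 — H = 0.01847 + j0.1346.
Step 5 — Magnitude: |H| = 0.1359 (-17.3 dB); phase: φ = 82.2°.

|H| = 0.1359 (-17.3 dB), φ = 82.2°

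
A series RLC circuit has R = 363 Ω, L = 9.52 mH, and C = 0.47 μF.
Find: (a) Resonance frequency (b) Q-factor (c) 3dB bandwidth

Step 1 — Resonance: ω₀ = 1/√(LC) = 1/√(0.00952·4.7e-07) = 1.495e+04 rad/s.
Step 2 — f₀ = ω₀/(2π) = 2379 Hz.
Step 3 — Series Q: Q = ω₀L/R = 1.495e+04·0.00952/363 = 0.3921.
Step 4 — Bandwidth: Δω = ω₀/Q = 3.813e+04 rad/s; BW = Δω/(2π) = 6069 Hz.

(a) f₀ = 2379 Hz  (b) Q = 0.3921  (c) BW = 6069 Hz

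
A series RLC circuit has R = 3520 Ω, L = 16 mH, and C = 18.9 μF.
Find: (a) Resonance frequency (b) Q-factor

Step 1 — Resonance condition Im(Z)=0 gives ω₀ = 1/√(LC).
Step 2 — ω₀ = 1/√(0.016·1.89e-05) = 1818 rad/s.
Step 3 — f₀ = ω₀/(2π) = 289.4 Hz.
Step 4 — Series Q: Q = ω₀L/R = 1818·0.016/3520 = 0.008266.

(a) f₀ = 289.4 Hz  (b) Q = 0.008266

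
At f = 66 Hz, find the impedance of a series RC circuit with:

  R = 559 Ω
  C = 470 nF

Step 1 — Angular frequency: ω = 2π·f = 2π·66 = 414.7 rad/s.
Step 2 — Component impedances:
  R: Z = R = 559 Ω
  C: Z = 1/(jωC) = -j/(ω·C) = 0 - j5131 Ω
Step 3 — Series combination: Z_total = R + C = 559 - j5131 Ω = 5161∠-83.8° Ω.

Z = 559 - j5131 Ω = 5161∠-83.8° Ω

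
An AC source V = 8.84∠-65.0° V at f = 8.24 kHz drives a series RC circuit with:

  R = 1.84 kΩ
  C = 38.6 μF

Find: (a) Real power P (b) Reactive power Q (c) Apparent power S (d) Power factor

Step 1 — Angular frequency: ω = 2π·f = 2π·8240 = 5.177e+04 rad/s.
Step 2 — Component impedances:
  R: Z = R = 1840 Ω
  C: Z = 1/(jωC) = -j/(ω·C) = 0 - j0.5004 Ω
Step 3 — Series combination: Z_total = R + C = 1840 - j0.5004 Ω = 1840∠-0.0° Ω.
Step 4 — Source phasor: V = 8.84∠-65.0° V = 3.736 - j8.012 V.
Step 5 — Current: I = V / Z = 0.002032 - j0.004354 A = 0.004804∠-65.0° A.
Step 6 — Complex power: S = V·I* = 0.04247 - j1.155e-05 VA.
Step 7 — Real power: P = Re(S) = 0.04247 W.
Step 8 — Reactive power: Q = Im(S) = -1.155e-05 VAR.
Step 9 — Apparent power: |S| = 0.04247 VA.
Step 10 — Power factor: PF = P/|S| = 1 (leading).

(a) P = 0.04247 W  (b) Q = -1.155e-05 VAR  (c) S = 0.04247 VA  (d) PF = 1 (leading)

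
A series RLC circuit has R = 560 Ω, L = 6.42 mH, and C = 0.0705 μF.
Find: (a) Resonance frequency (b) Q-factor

Step 1 — Resonance condition Im(Z)=0 gives ω₀ = 1/√(LC).
Step 2 — ω₀ = 1/√(0.00642·7.05e-08) = 4.7e+04 rad/s.
Step 3 — f₀ = ω₀/(2π) = 7481 Hz.
Step 4 — Series Q: Q = ω₀L/R = 4.7e+04·0.00642/560 = 0.5389.

(a) f₀ = 7481 Hz  (b) Q = 0.5389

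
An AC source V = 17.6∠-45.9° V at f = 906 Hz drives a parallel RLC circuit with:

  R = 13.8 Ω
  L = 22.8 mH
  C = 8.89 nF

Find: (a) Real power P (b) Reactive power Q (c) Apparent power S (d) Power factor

Step 1 — Angular frequency: ω = 2π·f = 2π·906 = 5693 rad/s.
Step 2 — Component impedances:
  R: Z = R = 13.8 Ω
  L: Z = jωL = j·5693·0.0228 = 0 + j129.8 Ω
  C: Z = 1/(jωC) = -j/(ω·C) = 0 - j1.976e+04 Ω
Step 3 — Parallel combination: 1/Z_total = 1/R + 1/L + 1/C; Z_total = 13.65 + j1.442 Ω = 13.72∠6.0° Ω.
Step 4 — Source phasor: V = 17.6∠-45.9° V = 12.25 - j12.64 V.
Step 5 — Current: I = V / Z = 0.7908 - j1.01 A = 1.282∠-51.9° A.
Step 6 — Complex power: S = V·I* = 22.45 + j2.371 VA.
Step 7 — Real power: P = Re(S) = 22.45 W.
Step 8 — Reactive power: Q = Im(S) = 2.371 VAR.
Step 9 — Apparent power: |S| = 22.57 VA.
Step 10 — Power factor: PF = P/|S| = 0.9945 (lagging).

(a) P = 22.45 W  (b) Q = 2.371 VAR  (c) S = 22.57 VA  (d) PF = 0.9945 (lagging)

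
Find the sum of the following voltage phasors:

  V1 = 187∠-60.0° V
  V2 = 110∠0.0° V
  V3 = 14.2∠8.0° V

Step 1 — Convert each phasor to rectangular form:
  V1 = 187·(cos(-60.0°) + j·sin(-60.0°)) = 93.5 - j161.9 V
  V2 = 110·(cos(0.0°) + j·sin(0.0°)) = 110 V
  V3 = 14.2·(cos(8.0°) + j·sin(8.0°)) = 14.06 + j1.976 V
Step 2 — Sum components: V_total = 217.6 - j160 V.
Step 3 — Convert to polar: |V_total| = 270 V, ∠V_total = -36.3°.

V_total = 270∠-36.3° V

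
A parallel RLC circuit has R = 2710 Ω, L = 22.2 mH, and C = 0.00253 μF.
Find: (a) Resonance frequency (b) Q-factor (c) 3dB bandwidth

Step 1 — Resonance: ω₀ = 1/√(LC) = 1/√(0.0222·2.53e-09) = 1.334e+05 rad/s.
Step 2 — f₀ = ω₀/(2π) = 2.124e+04 Hz.
Step 3 — Parallel Q: Q = R/(ω₀L) = 2710/(1.334e+05·0.0222) = 0.9149.
Step 4 — Bandwidth: Δω = ω₀/Q = 1.459e+05 rad/s; BW = Δω/(2π) = 2.321e+04 Hz.

(a) f₀ = 2.124e+04 Hz  (b) Q = 0.9149  (c) BW = 2.321e+04 Hz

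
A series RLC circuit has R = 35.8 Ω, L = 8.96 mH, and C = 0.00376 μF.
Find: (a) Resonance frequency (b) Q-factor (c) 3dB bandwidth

Step 1 — Resonance: ω₀ = 1/√(LC) = 1/√(0.00896·3.76e-09) = 1.723e+05 rad/s.
Step 2 — f₀ = ω₀/(2π) = 2.742e+04 Hz.
Step 3 — Series Q: Q = ω₀L/R = 1.723e+05·0.00896/35.8 = 43.12.
Step 4 — Bandwidth: Δω = ω₀/Q = 3996 rad/s; BW = Δω/(2π) = 635.9 Hz.

(a) f₀ = 2.742e+04 Hz  (b) Q = 43.12  (c) BW = 635.9 Hz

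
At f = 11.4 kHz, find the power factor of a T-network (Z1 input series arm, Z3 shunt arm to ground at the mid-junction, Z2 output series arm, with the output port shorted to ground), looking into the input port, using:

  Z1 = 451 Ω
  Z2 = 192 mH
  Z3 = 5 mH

Step 1 — Angular frequency: ω = 2π·f = 2π·1.14e+04 = 7.163e+04 rad/s.
Step 2 — Component impedances:
  Z1: Z = R = 451 Ω
  Z2: Z = jωL = j·7.163e+04·0.192 = 0 + j1.375e+04 Ω
  Z3: Z = jωL = j·7.163e+04·0.005 = 0 + j358.1 Ω
Step 3 — With the output port shorted to ground, the output series arm Z2 runs from the junction to ground; the shunt arm Z3 also runs from the junction to ground. They appear in parallel: Z3 || Z2 = 0 + j349.1 Ω.
Step 4 — Series with input arm Z1: Z_in = Z1 + (Z3 || Z2) = 451 + j349.1 Ω = 570.3∠37.7° Ω.
Step 5 — Power factor: PF = cos(φ) = Re(Z)/|Z| = 451/570.3 = 0.7908.
Step 6 — Type: Im(Z) = 349.1 ⇒ lagging (phase φ = 37.7°).

PF = 0.7908 (lagging, φ = 37.7°)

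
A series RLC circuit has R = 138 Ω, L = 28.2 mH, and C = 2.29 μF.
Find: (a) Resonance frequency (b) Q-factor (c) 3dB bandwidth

Step 1 — Resonance condition Im(Z)=0 gives ω₀ = 1/√(LC).
Step 2 — ω₀ = 1/√(0.0282·2.29e-06) = 3935 rad/s.
Step 3 — f₀ = ω₀/(2π) = 626.3 Hz.
Step 4 — Series Q: Q = ω₀L/R = 3935·0.0282/138 = 0.8041.
Step 5 — 3dB bandwidth: Δω = ω₀/Q = 4894 rad/s; BW = Δω/(2π) = 778.8 Hz.

(a) f₀ = 626.3 Hz  (b) Q = 0.8041  (c) BW = 778.8 Hz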